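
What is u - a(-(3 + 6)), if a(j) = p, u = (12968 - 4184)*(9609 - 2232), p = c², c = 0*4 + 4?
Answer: 64799552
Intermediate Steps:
c = 4 (c = 0 + 4 = 4)
p = 16 (p = 4² = 16)
u = 64799568 (u = 8784*7377 = 64799568)
a(j) = 16
u - a(-(3 + 6)) = 64799568 - 1*16 = 64799568 - 16 = 64799552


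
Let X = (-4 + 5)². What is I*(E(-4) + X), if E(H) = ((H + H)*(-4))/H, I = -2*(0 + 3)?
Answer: 42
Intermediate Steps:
I = -6 (I = -2*3 = -6)
E(H) = -8 (E(H) = ((2*H)*(-4))/H = (-8*H)/H = -8)
X = 1 (X = 1² = 1)
I*(E(-4) + X) = -6*(-8 + 1) = -6*(-7) = 42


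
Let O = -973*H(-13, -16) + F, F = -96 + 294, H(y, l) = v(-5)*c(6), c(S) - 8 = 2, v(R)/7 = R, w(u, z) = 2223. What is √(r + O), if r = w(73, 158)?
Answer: √342971 ≈ 585.64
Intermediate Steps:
v(R) = 7*R
c(S) = 10 (c(S) = 8 + 2 = 10)
H(y, l) = -350 (H(y, l) = (7*(-5))*10 = -35*10 = -350)
F = 198
r = 2223
O = 340748 (O = -973*(-350) + 198 = 340550 + 198 = 340748)
√(r + O) = √(2223 + 340748) = √342971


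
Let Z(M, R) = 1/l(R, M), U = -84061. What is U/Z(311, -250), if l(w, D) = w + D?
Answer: -5127721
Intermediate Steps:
l(w, D) = D + w
Z(M, R) = 1/(M + R)
U/Z(311, -250) = -84061/(1/(311 - 250)) = -84061/(1/61) = -84061/1/61 = -84061*61 = -5127721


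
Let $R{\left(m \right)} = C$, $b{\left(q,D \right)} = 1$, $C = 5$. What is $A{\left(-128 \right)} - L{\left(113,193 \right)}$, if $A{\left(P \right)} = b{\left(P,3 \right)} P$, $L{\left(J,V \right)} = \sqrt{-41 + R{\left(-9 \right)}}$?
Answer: $-128 - 6 i \approx -128.0 - 6.0 i$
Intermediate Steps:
$R{\left(m \right)} = 5$
$L{\left(J,V \right)} = 6 i$ ($L{\left(J,V \right)} = \sqrt{-41 + 5} = \sqrt{-36} = 6 i$)
$A{\left(P \right)} = P$ ($A{\left(P \right)} = 1 P = P$)
$A{\left(-128 \right)} - L{\left(113,193 \right)} = -128 - 6 i$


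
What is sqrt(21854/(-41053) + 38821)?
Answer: sqrt(65426028941927)/41053 ≈ 197.03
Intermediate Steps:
sqrt(21854/(-41053) + 38821) = sqrt(21854*(-1/41053) + 38821) = sqrt(-21854/41053 + 38821) = sqrt(1593696659/41053) = sqrt(65426028941927)/41053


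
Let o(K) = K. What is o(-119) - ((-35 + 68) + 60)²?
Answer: -8768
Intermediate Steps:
o(-119) - ((-35 + 68) + 60)² = -119 - ((-35 + 68) + 60)² = -119 - (33 + 60)² = -119 - 1*93² = -119 - 1*8649 = -119 - 8649 = -8768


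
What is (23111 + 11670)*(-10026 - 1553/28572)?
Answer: -9963519165925/28572 ≈ -3.4872e+8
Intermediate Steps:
(23111 + 11670)*(-10026 - 1553/28572) = 34781*(-10026 - 1553*1/28572) = 34781*(-10026 - 1553/28572) = 34781*(-286464425/28572) = -9963519165925/28572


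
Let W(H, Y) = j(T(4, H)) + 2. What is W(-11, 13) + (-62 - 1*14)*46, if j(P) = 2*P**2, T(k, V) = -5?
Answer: -3444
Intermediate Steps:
W(H, Y) = 52 (W(H, Y) = 2*(-5)**2 + 2 = 2*25 + 2 = 50 + 2 = 52)
W(-11, 13) + (-62 - 1*14)*46 = 52 + (-62 - 1*14)*46 = 52 + (-62 - 14)*46 = 52 - 76*46 = 52 - 3496 = -3444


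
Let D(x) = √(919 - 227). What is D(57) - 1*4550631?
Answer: -4550631 + 2*√173 ≈ -4.5506e+6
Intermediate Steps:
D(x) = 2*√173 (D(x) = √692 = 2*√173)
D(57) - 1*4550631 = 2*√173 - 1*4550631 = 2*√173 - 4550631 = -4550631 + 2*√173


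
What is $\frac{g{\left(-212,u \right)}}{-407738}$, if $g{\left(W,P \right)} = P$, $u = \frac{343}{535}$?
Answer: $- \frac{343}{218139830} \approx -1.5724 \cdot 10^{-6}$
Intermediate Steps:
$u = \frac{343}{535}$ ($u = 343 \cdot \frac{1}{535} = \frac{343}{535} \approx 0.64112$)
$\frac{g{\left(-212,u \right)}}{-407738} = \frac{343}{535 \left(-407738\right)} = \frac{343}{535} \left(- \frac{1}{407738}\right) = - \frac{343}{218139830}$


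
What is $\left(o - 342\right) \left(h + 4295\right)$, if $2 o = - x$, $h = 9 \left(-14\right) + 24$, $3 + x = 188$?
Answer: $- \frac{3643717}{2} \approx -1.8219 \cdot 10^{6}$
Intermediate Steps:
$x = 185$ ($x = -3 + 188 = 185$)
$h = -102$ ($h = -126 + 24 = -102$)
$o = - \frac{185}{2}$ ($o = \frac{\left(-1\right) 185}{2} = \frac{1}{2} \left(-185\right) = - \frac{185}{2} \approx -92.5$)
$\left(o - 342\right) \left(h + 4295\right) = \left(- \frac{185}{2} - 342\right) \left(-102 + 4295\right) = \left(- \frac{869}{2}\right) 4193 = - \frac{3643717}{2}$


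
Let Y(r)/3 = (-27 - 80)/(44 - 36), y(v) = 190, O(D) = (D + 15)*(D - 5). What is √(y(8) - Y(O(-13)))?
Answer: √3682/4 ≈ 15.170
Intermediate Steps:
O(D) = (-5 + D)*(15 + D) (O(D) = (15 + D)*(-5 + D) = (-5 + D)*(15 + D))
Y(r) = -321/8 (Y(r) = 3*((-27 - 80)/(44 - 36)) = 3*(-107/8) = -321/8)
√(y(8) - Y(O(-13))) = √(190 - 1*(-321/8)) = √(190 + 321/8) = √(1841/8) = √3682/4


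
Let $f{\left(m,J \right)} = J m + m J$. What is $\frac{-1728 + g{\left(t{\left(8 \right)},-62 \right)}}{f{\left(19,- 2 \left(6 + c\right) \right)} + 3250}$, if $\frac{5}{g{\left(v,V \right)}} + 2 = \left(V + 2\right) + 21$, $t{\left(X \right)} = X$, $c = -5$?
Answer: $- \frac{70853}{130134} \approx -0.54446$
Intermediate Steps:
$f{\left(m,J \right)} = 2 J m$ ($f{\left(m,J \right)} = J m + J m = 2 J m$)
$g{\left(v,V \right)} = \frac{5}{21 + V}$ ($g{\left(v,V \right)} = \frac{5}{-2 + \left(\left(V + 2\right) + 21\right)} = \frac{5}{-2 + \left(\left(2 + V\right) + 21\right)} = \frac{5}{-2 + \left(23 + V\right)} = \frac{5}{21 + V}$)
$\frac{-1728 + g{\left(t{\left(8 \right)},-62 \right)}}{f{\left(19,- 2 \left(6 + c\right) \right)} + 3250} = \frac{-1728 + \frac{5}{21 - 62}}{2 \left(- 2 \left(6 - 5\right)\right) 19 + 3250} = \frac{-1728 + \frac{5}{-41}}{2 \left(\left(-2\right) 1\right) 19 + 3250} = \frac{-1728 + 5 \left(- \frac{1}{41}\right)}{2 \left(-2\right) 19 + 3250} = \frac{-1728 - \frac{5}{41}}{-76 + 3250} = - \frac{70853}{41 \cdot 3174} = \left(- \frac{70853}{41}\right) \frac{1}{3174} = - \frac{70853}{130134}$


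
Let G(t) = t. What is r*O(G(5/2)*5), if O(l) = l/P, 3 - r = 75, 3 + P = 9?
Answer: -150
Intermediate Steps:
P = 6 (P = -3 + 9 = 6)
r = -72 (r = 3 - 1*75 = 3 - 75 = -72)
O(l) = l/6
r*O(G(5/2)*5) = -12*(5/2)*5 = -12*25/2 = -72*25/12 = -150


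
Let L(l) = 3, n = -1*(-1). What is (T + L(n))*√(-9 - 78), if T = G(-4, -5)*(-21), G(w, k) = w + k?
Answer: 192*I*√87 ≈ 1790.9*I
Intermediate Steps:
n = 1
G(w, k) = k + w
T = 189 (T = (-5 - 4)*(-21) = -9*(-21) = 189)
(T + L(n))*√(-9 - 78) = (189 + 3)*√(-9 - 78) = 192*√(-87) = 192*(I*√87) = 192*I*√87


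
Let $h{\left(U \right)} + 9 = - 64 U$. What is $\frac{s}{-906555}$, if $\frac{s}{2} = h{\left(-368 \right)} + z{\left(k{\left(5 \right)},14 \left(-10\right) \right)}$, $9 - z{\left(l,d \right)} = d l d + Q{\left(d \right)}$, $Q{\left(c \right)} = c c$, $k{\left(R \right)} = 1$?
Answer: $\frac{10432}{302185} \approx 0.034522$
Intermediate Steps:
$Q{\left(c \right)} = c^{2}$
$z{\left(l,d \right)} = 9 - d^{2} - l d^{2}$ ($z{\left(l,d \right)} = 9 - \left(d l d + d^{2}\right) = 9 - \left(l d^{2} + d^{2}\right) = 9 - \left(d^{2} + l d^{2}\right) = 9 - d^{2} - l d^{2}$)
$h{\left(U \right)} = -9 - 64 U$
$s = -31296$ ($s = 2 \left(\left(-9 - -23552\right) - \left(-9 + 39200\right)\right) = 2 \left(\left(-9 + 23552\right) - \left(19591 + \left(-140\right)^{2}\right)\right) = 2 \left(23543 - \left(19591 + 19600\right)\right) = 2 \left(23543 - 39191\right) = 2 \left(-15648\right) = -31296$)
$\frac{s}{-906555} = - \frac{31296}{-906555} = \left(-31296\right) \left(- \frac{1}{906555}\right) = \frac{10432}{302185}$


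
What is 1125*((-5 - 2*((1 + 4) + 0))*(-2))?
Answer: 33750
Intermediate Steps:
1125*((-5 - 2*((1 + 4) + 0))*(-2)) = 1125*((-5 - 2*(5 + 0))*(-2)) = 1125*((-5 - 2*5)*(-2)) = 1125*((-5 - 10)*(-2)) = 1125*(-15*(-2)) = 1125*30 = 33750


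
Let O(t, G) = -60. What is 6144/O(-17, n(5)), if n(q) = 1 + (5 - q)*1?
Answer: -512/5 ≈ -102.40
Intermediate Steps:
n(q) = 6 - q (n(q) = 1 + (5 - q) = 6 - q)
6144/O(-17, n(5)) = 6144/(-60) = 6144*(-1/60) = -512/5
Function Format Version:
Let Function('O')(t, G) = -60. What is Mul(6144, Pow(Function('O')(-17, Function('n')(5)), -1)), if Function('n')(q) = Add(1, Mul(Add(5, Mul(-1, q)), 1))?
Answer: Rational(-512, 5) ≈ -102.40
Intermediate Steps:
Function('n')(q) = Add(6, Mul(-1, q)) (Function('n')(q) = Add(1, Add(5, Mul(-1, q))) = Add(6, Mul(-1, q)))
Mul(6144, Pow(Function('O')(-17, Function('n')(5)), -1)) = Mul(6144, Pow(-60, -1)) = Mul(6144, Rational(-1, 60)) = Rational(-512, 5)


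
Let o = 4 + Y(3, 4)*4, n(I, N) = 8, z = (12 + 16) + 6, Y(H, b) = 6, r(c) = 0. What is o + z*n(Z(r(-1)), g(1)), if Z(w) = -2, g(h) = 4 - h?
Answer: 300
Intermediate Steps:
z = 34 (z = 28 + 6 = 34)
o = 28 (o = 4 + 6*4 = 4 + 24 = 28)
o + z*n(Z(r(-1)), g(1)) = 28 + 34*8 = 28 + 272 = 300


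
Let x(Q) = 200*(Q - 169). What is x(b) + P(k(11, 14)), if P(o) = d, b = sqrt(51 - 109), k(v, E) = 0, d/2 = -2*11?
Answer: -33844 + 200*I*sqrt(58) ≈ -33844.0 + 1523.2*I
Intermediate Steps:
d = -44 (d = 2*(-2*11) = 2*(-22) = -44)
b = I*sqrt(58) (b = sqrt(-58) = I*sqrt(58) ≈ 7.6158*I)
x(Q) = -33800 + 200*Q (x(Q) = 200*(-169 + Q) = -33800 + 200*Q)
P(o) = -44
x(b) + P(k(11, 14)) = (-33800 + 200*(I*sqrt(58))) - 44 = (-33800 + 200*I*sqrt(58)) - 44 = -33844 + 200*I*sqrt(58)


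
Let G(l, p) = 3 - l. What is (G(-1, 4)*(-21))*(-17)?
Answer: 1428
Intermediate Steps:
(G(-1, 4)*(-21))*(-17) = ((3 - 1*(-1))*(-21))*(-17) = ((3 + 1)*(-21))*(-17) = (4*(-21))*(-17) = -84*(-17) = 1428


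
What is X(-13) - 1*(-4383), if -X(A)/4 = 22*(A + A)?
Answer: 6671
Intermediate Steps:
X(A) = -176*A (X(A) = -88*(A + A) = -88*2*A = -176*A)
X(-13) - 1*(-4383) = -176*(-13) - 1*(-4383) = 2288 + 4383 = 6671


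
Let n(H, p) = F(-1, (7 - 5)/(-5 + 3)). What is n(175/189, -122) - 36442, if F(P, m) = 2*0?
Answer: -36442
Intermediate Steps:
F(P, m) = 0
n(H, p) = 0
n(175/189, -122) - 36442 = 0 - 36442 = -36442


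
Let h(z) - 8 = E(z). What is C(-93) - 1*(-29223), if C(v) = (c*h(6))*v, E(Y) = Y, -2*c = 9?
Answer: 35082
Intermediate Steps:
c = -9/2 (c = -1/2*9 = -9/2 ≈ -4.5000)
h(z) = 8 + z
C(v) = -63*v (C(v) = (-9*(8 + 6)/2)*v = (-9/2*14)*v = -63*v)
C(-93) - 1*(-29223) = -63*(-93) - 1*(-29223) = 5859 + 29223 = 35082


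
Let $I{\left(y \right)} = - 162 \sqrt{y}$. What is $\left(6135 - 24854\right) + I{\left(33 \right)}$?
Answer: $-18719 - 162 \sqrt{33} \approx -19650.0$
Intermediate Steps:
$\left(6135 - 24854\right) + I{\left(33 \right)} = \left(6135 - 24854\right) - 162 \sqrt{33} = -18719 - 162 \sqrt{33}$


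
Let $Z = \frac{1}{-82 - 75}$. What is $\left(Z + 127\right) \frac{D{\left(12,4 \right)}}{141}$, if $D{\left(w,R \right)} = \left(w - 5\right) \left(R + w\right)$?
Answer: $\frac{744352}{7379} \approx 100.87$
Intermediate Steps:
$Z = - \frac{1}{157}$ ($Z = \frac{1}{-157} = - \frac{1}{157} \approx -0.0063694$)
$D{\left(w,R \right)} = \left(-5 + w\right) \left(R + w\right)$
$\left(Z + 127\right) \frac{D{\left(12,4 \right)}}{141} = \left(- \frac{1}{157} + 127\right) \frac{12^{2} - 20 - 60 + 4 \cdot 12}{141} = \frac{19938 \left(144 - 20 - 60 + 48\right) \frac{1}{141}}{157} = \frac{19938 \cdot 112 \cdot \frac{1}{141}}{157} = \frac{19938}{157} \cdot \frac{112}{141} = \frac{744352}{7379}$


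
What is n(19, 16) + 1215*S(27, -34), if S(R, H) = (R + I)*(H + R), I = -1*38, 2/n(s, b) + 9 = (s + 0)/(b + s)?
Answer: 13846105/148 ≈ 93555.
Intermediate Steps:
n(s, b) = 2/(-9 + s/(b + s)) (n(s, b) = 2/(-9 + (s + 0)/(b + s)) = 2/(-9 + s/(b + s)))
I = -38
S(R, H) = (-38 + R)*(H + R) (S(R, H) = (R - 38)*(H + R) = (-38 + R)*(H + R))
n(19, 16) + 1215*S(27, -34) = 2*(-1*16 - 1*19)/(8*19 + 9*16) + 1215*(27² - 38*(-34) - 38*27 - 34*27) = 2*(-16 - 19)/(152 + 144) + 1215*(729 + 1292 - 1026 - 918) = 2*(-35)/296 + 1215*77 = 2*(1/296)*(-35) + 93555 = -35/148 + 93555 = 13846105/148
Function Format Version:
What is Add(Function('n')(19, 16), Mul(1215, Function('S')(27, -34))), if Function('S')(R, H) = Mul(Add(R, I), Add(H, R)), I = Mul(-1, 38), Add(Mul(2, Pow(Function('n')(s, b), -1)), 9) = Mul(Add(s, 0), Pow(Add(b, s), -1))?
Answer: Rational(13846105, 148) ≈ 93555.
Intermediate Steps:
Function('n')(s, b) = Mul(2, Pow(Add(-9, Mul(s, Pow(Add(b, s), -1))), -1)) (Function('n')(s, b) = Mul(2, Pow(Add(-9, Mul(Add(s, 0), Pow(Add(b, s), -1))), -1)) = Mul(2, Pow(Add(-9, Mul(s, Pow(Add(b, s), -1))), -1)))
I = -38
Function('S')(R, H) = Mul(Add(-38, R), Add(H, R)) (Function('S')(R, H) = Mul(Add(R, -38), Add(H, R)) = Mul(Add(-38, R), Add(H, R)))
Add(Function('n')(19, 16), Mul(1215, Function('S')(27, -34))) = Add(Mul(2, Pow(Add(Mul(8, 19), Mul(9, 16)), -1), Add(Mul(-1, 16), Mul(-1, 19))), Mul(1215, Add(Pow(27, 2), Mul(-38, -34), Mul(-38, 27), Mul(-34, 27)))) = Add(Mul(2, Pow(Add(152, 144), -1), Add(-16, -19)), Mul(1215, Add(729, 1292, -1026, -918))) = Add(Mul(2, Pow(296, -1), -35), Mul(1215, 77)) = Add(Mul(2, Rational(1, 296), -35), 93555) = Add(Rational(-35, 148), 93555) = Rational(13846105, 148)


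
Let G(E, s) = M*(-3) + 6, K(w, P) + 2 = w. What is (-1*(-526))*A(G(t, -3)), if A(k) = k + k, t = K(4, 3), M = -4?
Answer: 18936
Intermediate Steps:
K(w, P) = -2 + w
t = 2 (t = -2 + 4 = 2)
G(E, s) = 18 (G(E, s) = -4*(-3) + 6 = 12 + 6 = 18)
A(k) = 2*k
(-1*(-526))*A(G(t, -3)) = (-1*(-526))*(2*18) = 526*36 = 18936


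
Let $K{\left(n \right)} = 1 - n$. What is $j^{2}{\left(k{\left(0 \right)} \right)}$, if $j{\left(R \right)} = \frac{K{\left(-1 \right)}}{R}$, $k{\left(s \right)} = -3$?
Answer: $\frac{4}{9} \approx 0.44444$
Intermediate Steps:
$j{\left(R \right)} = \frac{2}{R}$ ($j{\left(R \right)} = \frac{1 - -1}{R} = \frac{1 + 1}{R} = \frac{2}{R}$)
$j^{2}{\left(k{\left(0 \right)} \right)} = \left(\frac{2}{-3}\right)^{2} = \left(2 \left(- \frac{1}{3}\right)\right)^{2} = \left(- \frac{2}{3}\right)^{2} = \frac{4}{9}$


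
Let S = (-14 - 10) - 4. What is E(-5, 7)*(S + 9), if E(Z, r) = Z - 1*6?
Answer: 209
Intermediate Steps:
E(Z, r) = -6 + Z (E(Z, r) = Z - 6 = -6 + Z)
S = -28 (S = -24 - 4 = -28)
E(-5, 7)*(S + 9) = (-6 - 5)*(-28 + 9) = -11*(-19) = 209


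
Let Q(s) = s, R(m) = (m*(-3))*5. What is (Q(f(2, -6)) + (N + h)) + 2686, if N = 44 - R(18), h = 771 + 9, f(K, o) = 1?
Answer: 3781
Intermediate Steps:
R(m) = -15*m (R(m) = -3*m*5 = -15*m)
h = 780
N = 314 (N = 44 - (-15)*18 = 44 - 1*(-270) = 44 + 270 = 314)
(Q(f(2, -6)) + (N + h)) + 2686 = (1 + (314 + 780)) + 2686 = (1 + 1094) + 2686 = 1095 + 2686 = 3781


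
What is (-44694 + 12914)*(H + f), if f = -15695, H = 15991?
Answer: -9406880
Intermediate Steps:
(-44694 + 12914)*(H + f) = (-44694 + 12914)*(15991 - 15695) = -31780*296 = -9406880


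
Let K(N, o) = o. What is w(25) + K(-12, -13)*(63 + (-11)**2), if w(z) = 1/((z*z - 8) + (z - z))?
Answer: -1475863/617 ≈ -2392.0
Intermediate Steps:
w(z) = 1/(-8 + z**2) (w(z) = 1/((z**2 - 8) + 0) = 1/((-8 + z**2) + 0) = 1/(-8 + z**2))
w(25) + K(-12, -13)*(63 + (-11)**2) = 1/(-8 + 25**2) - 13*(63 + (-11)**2) = 1/(-8 + 625) - 13*(63 + 121) = 1/617 - 13*184 = 1/617 - 2392 = -1475863/617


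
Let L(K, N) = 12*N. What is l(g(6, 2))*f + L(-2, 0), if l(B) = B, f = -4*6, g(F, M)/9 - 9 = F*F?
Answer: -9720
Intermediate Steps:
g(F, M) = 81 + 9*F**2 (g(F, M) = 81 + 9*(F*F) = 81 + 9*F**2)
f = -24
l(g(6, 2))*f + L(-2, 0) = (81 + 9*6**2)*(-24) + 12*0 = (81 + 9*36)*(-24) + 0 = (81 + 324)*(-24) + 0 = 405*(-24) + 0 = -9720 + 0 = -9720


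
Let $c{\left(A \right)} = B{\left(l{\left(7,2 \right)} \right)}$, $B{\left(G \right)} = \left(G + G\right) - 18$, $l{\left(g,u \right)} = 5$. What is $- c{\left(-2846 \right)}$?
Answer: $8$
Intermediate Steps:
$B{\left(G \right)} = -18 + 2 G$ ($B{\left(G \right)} = 2 G - 18 = -18 + 2 G$)
$c{\left(A \right)} = -8$ ($c{\left(A \right)} = -18 + 2 \cdot 5 = -18 + 10 = -8$)
$- c{\left(-2846 \right)} = \left(-1\right) \left(-8\right) = 8$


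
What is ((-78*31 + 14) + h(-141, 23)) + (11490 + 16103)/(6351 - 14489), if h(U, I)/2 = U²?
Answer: 303991811/8138 ≈ 37355.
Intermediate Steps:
h(U, I) = 2*U²
((-78*31 + 14) + h(-141, 23)) + (11490 + 16103)/(6351 - 14489) = ((-78*31 + 14) + 2*(-141)²) + (11490 + 16103)/(6351 - 14489) = ((-2418 + 14) + 2*19881) + 27593/(-8138) = (-2404 + 39762) + 27593*(-1/8138) = 37358 - 27593/8138 = 303991811/8138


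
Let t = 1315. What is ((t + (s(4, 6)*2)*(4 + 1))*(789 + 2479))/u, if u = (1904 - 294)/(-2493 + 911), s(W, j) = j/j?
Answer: -97860260/23 ≈ -4.2548e+6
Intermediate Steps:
s(W, j) = 1
u = -115/113 (u = 1610/(-1582) = 1610*(-1/1582) = -115/113 ≈ -1.0177)
((t + (s(4, 6)*2)*(4 + 1))*(789 + 2479))/u = ((1315 + (1*2)*(4 + 1))*(789 + 2479))/(-115/113) = ((1315 + 2*5)*3268)*(-113/115) = ((1315 + 10)*3268)*(-113/115) = (1325*3268)*(-113/115) = 4330100*(-113/115) = -97860260/23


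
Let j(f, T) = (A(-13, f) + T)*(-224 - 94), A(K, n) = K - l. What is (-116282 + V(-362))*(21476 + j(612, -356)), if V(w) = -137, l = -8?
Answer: -15864882806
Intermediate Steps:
A(K, n) = 8 + K (A(K, n) = K - 1*(-8) = K + 8 = 8 + K)
j(f, T) = 1590 - 318*T (j(f, T) = ((8 - 13) + T)*(-224 - 94) = (-5 + T)*(-318) = 1590 - 318*T)
(-116282 + V(-362))*(21476 + j(612, -356)) = (-116282 - 137)*(21476 + (1590 - 318*(-356))) = -116419*(21476 + (1590 + 113208)) = -116419*(21476 + 114798) = -116419*136274 = -15864882806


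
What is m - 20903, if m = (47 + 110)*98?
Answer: -5517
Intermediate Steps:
m = 15386 (m = 157*98 = 15386)
m - 20903 = 15386 - 20903 = -5517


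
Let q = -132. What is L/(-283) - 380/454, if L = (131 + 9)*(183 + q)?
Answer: -1674550/64241 ≈ -26.067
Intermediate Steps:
L = 7140 (L = (131 + 9)*(183 - 132) = 140*51 = 7140)
L/(-283) - 380/454 = 7140/(-283) - 380/454 = 7140*(-1/283) - 380*1/454 = -7140/283 - 190/227 = -1674550/64241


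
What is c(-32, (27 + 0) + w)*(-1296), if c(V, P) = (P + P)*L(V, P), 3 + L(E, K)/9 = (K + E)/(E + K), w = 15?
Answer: 1959552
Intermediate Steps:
L(E, K) = -18 (L(E, K) = -27 + 9*((K + E)/(E + K)) = -27 + 9*((E + K)/(E + K)) = -27 + 9*1 = -27 + 9 = -18)
c(V, P) = -36*P (c(V, P) = (P + P)*(-18) = (2*P)*(-18) = -36*P)
c(-32, (27 + 0) + w)*(-1296) = -36*((27 + 0) + 15)*(-1296) = -36*(27 + 15)*(-1296) = -36*42*(-1296) = -1512*(-1296) = 1959552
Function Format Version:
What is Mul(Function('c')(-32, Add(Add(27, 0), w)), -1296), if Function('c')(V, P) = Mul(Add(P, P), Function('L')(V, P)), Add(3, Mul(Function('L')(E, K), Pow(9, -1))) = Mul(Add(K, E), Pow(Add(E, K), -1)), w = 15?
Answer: 1959552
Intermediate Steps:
Function('L')(E, K) = -18 (Function('L')(E, K) = Add(-27, Mul(9, Mul(Add(K, E), Pow(Add(E, K), -1)))) = Add(-27, Mul(9, Mul(Add(E, K), Pow(Add(E, K), -1)))) = Add(-27, Mul(9, 1)) = Add(-27, 9) = -18)
Function('c')(V, P) = Mul(-36, P) (Function('c')(V, P) = Mul(Add(P, P), -18) = Mul(Mul(2, P), -18) = Mul(-36, P))
Mul(Function('c')(-32, Add(Add(27, 0), w)), -1296) = Mul(Mul(-36, Add(Add(27, 0), 15)), -1296) = Mul(Mul(-36, Add(27, 15)), -1296) = Mul(Mul(-36, 42), -1296) = Mul(-1512, -1296) = 1959552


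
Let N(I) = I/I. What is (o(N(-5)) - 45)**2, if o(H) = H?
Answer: 1936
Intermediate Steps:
N(I) = 1
(o(N(-5)) - 45)**2 = (1 - 45)**2 = (-44)**2 = 1936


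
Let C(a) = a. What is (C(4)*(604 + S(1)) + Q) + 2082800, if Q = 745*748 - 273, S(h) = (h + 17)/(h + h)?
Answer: 2642239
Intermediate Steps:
S(h) = (17 + h)/(2*h) (S(h) = (17 + h)/((2*h)) = (17 + h)*(1/(2*h)) = (17 + h)/(2*h))
Q = 556987 (Q = 557260 - 273 = 556987)
(C(4)*(604 + S(1)) + Q) + 2082800 = (4*(604 + (½)*(17 + 1)/1) + 556987) + 2082800 = (4*(604 + (½)*1*18) + 556987) + 2082800 = (4*(604 + 9) + 556987) + 2082800 = (4*613 + 556987) + 2082800 = (2452 + 556987) + 2082800 = 559439 + 2082800 = 2642239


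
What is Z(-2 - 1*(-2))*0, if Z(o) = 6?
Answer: 0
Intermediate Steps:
Z(-2 - 1*(-2))*0 = 6*0 = 0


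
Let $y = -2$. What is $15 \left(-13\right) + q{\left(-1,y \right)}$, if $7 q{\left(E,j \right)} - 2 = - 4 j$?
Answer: $- \frac{1355}{7} \approx -193.57$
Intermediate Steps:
$q{\left(E,j \right)} = \frac{2}{7} - \frac{4 j}{7}$ ($q{\left(E,j \right)} = \frac{2}{7} + \frac{\left(-4\right) j}{7} = \frac{2}{7} - \frac{4 j}{7}$)
$15 \left(-13\right) + q{\left(-1,y \right)} = 15 \left(-13\right) + \left(\frac{2}{7} - - \frac{8}{7}\right) = -195 + \left(\frac{2}{7} + \frac{8}{7}\right) = -195 + \frac{10}{7} = - \frac{1355}{7}$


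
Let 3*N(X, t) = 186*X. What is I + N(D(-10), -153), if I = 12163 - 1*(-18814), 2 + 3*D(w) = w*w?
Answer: 99007/3 ≈ 33002.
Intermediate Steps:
D(w) = -⅔ + w²/3 (D(w) = -⅔ + (w*w)/3 = -⅔ + w²/3)
N(X, t) = 62*X (N(X, t) = (186*X)/3 = 62*X)
I = 30977 (I = 12163 + 18814 = 30977)
I + N(D(-10), -153) = 30977 + 62*(-⅔ + (⅓)*(-10)²) = 30977 + 62*(-⅔ + (⅓)*100) = 30977 + 62*(-⅔ + 100/3) = 30977 + 62*(98/3) = 30977 + 6076/3 = 99007/3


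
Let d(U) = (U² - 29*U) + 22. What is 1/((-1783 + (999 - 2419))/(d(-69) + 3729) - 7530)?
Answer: -10513/79166093 ≈ -0.00013280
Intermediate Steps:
d(U) = 22 + U² - 29*U
1/((-1783 + (999 - 2419))/(d(-69) + 3729) - 7530) = 1/((-1783 + (999 - 2419))/((22 + (-69)² - 29*(-69)) + 3729) - 7530) = 1/((-1783 - 1420)/((22 + 4761 + 2001) + 3729) - 7530) = 1/(-3203/(6784 + 3729) - 7530) = 1/(-3203/10513 - 7530) = 1/(-79166093/10513) = -10513/79166093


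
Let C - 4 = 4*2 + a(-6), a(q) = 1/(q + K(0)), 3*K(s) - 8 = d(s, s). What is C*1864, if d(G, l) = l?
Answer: 109044/5 ≈ 21809.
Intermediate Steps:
K(s) = 8/3 + s/3
a(q) = 1/(8/3 + q) (a(q) = 1/(q + (8/3 + (⅓)*0)) = 1/(q + (8/3 + 0)) = 1/(q + 8/3) = 1/(8/3 + q))
C = 117/10 (C = 4 + (4*2 + 3/(8 + 3*(-6))) = 4 + (8 + 3/(8 - 18)) = 4 + (8 + 3/(-10)) = 4 + (8 + 3*(-⅒)) = 4 + (8 - 3/10) = 4 + 77/10 = 117/10 ≈ 11.700)
C*1864 = (117/10)*1864 = 109044/5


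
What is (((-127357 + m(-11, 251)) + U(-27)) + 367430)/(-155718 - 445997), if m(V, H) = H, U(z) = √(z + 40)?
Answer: -240324/601715 - √13/601715 ≈ -0.39940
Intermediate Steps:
U(z) = √(40 + z)
(((-127357 + m(-11, 251)) + U(-27)) + 367430)/(-155718 - 445997) = (((-127357 + 251) + √(40 - 27)) + 367430)/(-155718 - 445997) = ((-127106 + √13) + 367430)/(-601715) = (240324 + √13)*(-1/601715) = -240324/601715 - √13/601715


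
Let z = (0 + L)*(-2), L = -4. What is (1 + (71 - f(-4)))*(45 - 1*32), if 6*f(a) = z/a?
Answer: 2821/3 ≈ 940.33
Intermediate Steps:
z = 8 (z = (0 - 4)*(-2) = -4*(-2) = 8)
f(a) = 4/(3*a) (f(a) = (8/a)/6 = 4/(3*a))
(1 + (71 - f(-4)))*(45 - 1*32) = (1 + (71 - 4/(3*(-4))))*(45 - 1*32) = (1 + (71 - 4*(-1)/(3*4)))*(45 - 32) = (1 + (71 - 1*(-1/3)))*13 = (1 + (71 + 1/3))*13 = (1 + 214/3)*13 = (217/3)*13 = 2821/3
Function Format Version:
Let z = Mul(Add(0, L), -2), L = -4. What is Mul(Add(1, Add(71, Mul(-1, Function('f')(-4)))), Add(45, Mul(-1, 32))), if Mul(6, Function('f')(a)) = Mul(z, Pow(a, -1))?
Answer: Rational(2821, 3) ≈ 940.33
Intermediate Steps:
z = 8 (z = Mul(Add(0, -4), -2) = Mul(-4, -2) = 8)
Function('f')(a) = Mul(Rational(4, 3), Pow(a, -1)) (Function('f')(a) = Mul(Rational(1, 6), Mul(8, Pow(a, -1))) = Mul(Rational(4, 3), Pow(a, -1)))
Mul(Add(1, Add(71, Mul(-1, Function('f')(-4)))), Add(45, Mul(-1, 32))) = Mul(Add(1, Add(71, Mul(-1, Mul(Rational(4, 3), Pow(-4, -1))))), Add(45, Mul(-1, 32))) = Mul(Add(1, Add(71, Mul(-1, Mul(Rational(4, 3), Rational(-1, 4))))), Add(45, -32)) = Mul(Add(1, Add(71, Mul(-1, Rational(-1, 3)))), 13) = Mul(Add(1, Add(71, Rational(1, 3))), 13) = Mul(Add(1, Rational(214, 3)), 13) = Mul(Rational(217, 3), 13) = Rational(2821, 3)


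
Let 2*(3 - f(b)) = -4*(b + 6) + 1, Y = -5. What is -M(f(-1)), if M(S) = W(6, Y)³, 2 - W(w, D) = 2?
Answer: 0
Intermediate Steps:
f(b) = 29/2 + 2*b (f(b) = 3 - (-4*(b + 6) + 1)/2 = 3 - (-4*(6 + b) + 1)/2 = 3 - ((-24 - 4*b) + 1)/2 = 3 - (-23 - 4*b)/2 = 3 + (23/2 + 2*b) = 29/2 + 2*b)
W(w, D) = 0 (W(w, D) = 2 - 1*2 = 2 - 2 = 0)
M(S) = 0 (M(S) = 0³ = 0)
-M(f(-1)) = -1*0 = 0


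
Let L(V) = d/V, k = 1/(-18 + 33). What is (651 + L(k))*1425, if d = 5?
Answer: 1034550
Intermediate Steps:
k = 1/15 ≈ 0.066667
L(V) = 5/V
(651 + L(k))*1425 = (651 + 5/(1/15))*1425 = (651 + 5*15)*1425 = (651 + 75)*1425 = 726*1425 = 1034550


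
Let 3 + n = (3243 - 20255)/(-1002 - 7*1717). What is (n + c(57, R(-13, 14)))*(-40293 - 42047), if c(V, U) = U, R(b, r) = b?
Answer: 15753618160/13021 ≈ 1.2099e+6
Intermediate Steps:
n = -22051/13021 (n = -3 + (3243 - 20255)/(-1002 - 7*1717) = -3 - 17012/(-1002 - 12019) = -3 - 17012/(-13021) = -3 - 17012*(-1/13021) = -3 + 17012/13021 = -22051/13021 ≈ -1.6935)
(n + c(57, R(-13, 14)))*(-40293 - 42047) = (-22051/13021 - 13)*(-40293 - 42047) = -191324/13021*(-82340) = 15753618160/13021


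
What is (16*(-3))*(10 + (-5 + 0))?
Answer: -240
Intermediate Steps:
(16*(-3))*(10 + (-5 + 0)) = -48*(10 - 5) = -48*5 = -240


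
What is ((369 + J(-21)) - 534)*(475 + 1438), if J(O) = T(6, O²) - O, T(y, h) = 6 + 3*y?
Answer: -229560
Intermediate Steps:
J(O) = 24 - O (J(O) = (6 + 3*6) - O = (6 + 18) - O = 24 - O)
((369 + J(-21)) - 534)*(475 + 1438) = ((369 + (24 - 1*(-21))) - 534)*(475 + 1438) = ((369 + (24 + 21)) - 534)*1913 = ((369 + 45) - 534)*1913 = (414 - 534)*1913 = -120*1913 = -229560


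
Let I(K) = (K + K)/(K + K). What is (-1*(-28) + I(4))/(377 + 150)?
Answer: 29/527 ≈ 0.055028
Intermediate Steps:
I(K) = 1 (I(K) = (2*K)/((2*K)) = (2*K)*(1/(2*K)) = 1)
(-1*(-28) + I(4))/(377 + 150) = (-1*(-28) + 1)/(377 + 150) = (28 + 1)/527 = 29*(1/527) = 29/527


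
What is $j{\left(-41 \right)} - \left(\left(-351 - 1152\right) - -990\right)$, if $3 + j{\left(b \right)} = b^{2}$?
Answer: $2191$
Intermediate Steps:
$j{\left(b \right)} = -3 + b^{2}$
$j{\left(-41 \right)} - \left(\left(-351 - 1152\right) - -990\right) = \left(-3 + \left(-41\right)^{2}\right) - \left(\left(-351 - 1152\right) - -990\right) = \left(-3 + 1681\right) - \left(-1503 + 990\right) = 1678 - -513 = 1678 + 513 = 2191$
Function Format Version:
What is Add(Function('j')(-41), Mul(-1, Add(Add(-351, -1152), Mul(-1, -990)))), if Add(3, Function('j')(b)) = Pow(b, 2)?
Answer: 2191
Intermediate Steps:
Function('j')(b) = Add(-3, Pow(b, 2))
Add(Function('j')(-41), Mul(-1, Add(Add(-351, -1152), Mul(-1, -990)))) = Add(Add(-3, Pow(-41, 2)), Mul(-1, Add(Add(-351, -1152), Mul(-1, -990)))) = Add(Add(-3, 1681), Mul(-1, Add(-1503, 990))) = Add(1678, Mul(-1, -513)) = Add(1678, 513) = 2191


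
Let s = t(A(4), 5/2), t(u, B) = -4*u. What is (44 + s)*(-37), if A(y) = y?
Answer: -1036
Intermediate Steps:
s = -16 (s = -4*4 = -16)
(44 + s)*(-37) = (44 - 16)*(-37) = 28*(-37) = -1036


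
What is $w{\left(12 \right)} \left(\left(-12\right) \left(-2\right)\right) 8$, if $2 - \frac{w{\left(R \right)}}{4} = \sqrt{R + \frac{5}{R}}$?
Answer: $1536 - 128 \sqrt{447} \approx -1170.2$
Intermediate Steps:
$w{\left(R \right)} = 8 - 4 \sqrt{R + \frac{5}{R}}$
$w{\left(12 \right)} \left(\left(-12\right) \left(-2\right)\right) 8 = \left(8 - 4 \sqrt{12 + \frac{5}{12}}\right) \left(\left(-12\right) \left(-2\right)\right) 8 = \left(8 - 4 \sqrt{12 + 5 \cdot \frac{1}{12}}\right) 24 \cdot 8 = \left(8 - 4 \sqrt{12 + \frac{5}{12}}\right) 24 \cdot 8 = \left(8 - 4 \sqrt{\frac{149}{12}}\right) 24 \cdot 8 = \left(8 - 4 \frac{\sqrt{447}}{6}\right) 24 \cdot 8 = \left(8 - \frac{2 \sqrt{447}}{3}\right) 24 \cdot 8 = \left(192 - 16 \sqrt{447}\right) 8 = 1536 - 128 \sqrt{447}$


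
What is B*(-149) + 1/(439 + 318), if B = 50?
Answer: -5639649/757 ≈ -7450.0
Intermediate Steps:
B*(-149) + 1/(439 + 318) = 50*(-149) + 1/(439 + 318) = -7450 + 1/757 = -5639649/757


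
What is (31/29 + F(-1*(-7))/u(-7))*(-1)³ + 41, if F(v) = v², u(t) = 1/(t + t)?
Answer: 21052/29 ≈ 725.93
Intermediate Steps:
u(t) = 1/(2*t)
(31/29 + F(-1*(-7))/u(-7))*(-1)³ + 41 = (31/29 + (-1*(-7))²/(((½)/(-7))))*(-1)³ + 41 = (31*(1/29) + 7²/(((½)*(-⅐))))*(-1) + 41 = (31/29 + 49/(-1/14))*(-1) + 41 = (31/29 + 49*(-14))*(-1) + 41 = (31/29 - 686)*(-1) + 41 = -19863/29*(-1) + 41 = 19863/29 + 41 = 21052/29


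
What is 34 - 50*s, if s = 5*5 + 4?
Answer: -1416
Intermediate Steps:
s = 29 (s = 25 + 4 = 29)
34 - 50*s = 34 - 50*29 = 34 - 1450 = -1416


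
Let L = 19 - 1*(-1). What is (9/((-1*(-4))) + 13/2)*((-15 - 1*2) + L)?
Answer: 105/4 ≈ 26.250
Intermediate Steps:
L = 20 (L = 19 + 1 = 20)
(9/((-1*(-4))) + 13/2)*((-15 - 1*2) + L) = (9/((-1*(-4))) + 13/2)*((-15 - 1*2) + 20) = (9/4 + 13*(1/2))*((-15 - 2) + 20) = (9*(1/4) + 13/2)*(-17 + 20) = (9/4 + 13/2)*3 = (35/4)*3 = 105/4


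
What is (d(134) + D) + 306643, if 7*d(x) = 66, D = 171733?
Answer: 3348698/7 ≈ 4.7839e+5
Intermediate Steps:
d(x) = 66/7 (d(x) = (1/7)*66 = 66/7)
(d(134) + D) + 306643 = (66/7 + 171733) + 306643 = 1202197/7 + 306643 = 3348698/7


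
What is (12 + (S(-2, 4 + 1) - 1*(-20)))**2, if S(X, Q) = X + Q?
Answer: 1225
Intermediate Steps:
S(X, Q) = Q + X
(12 + (S(-2, 4 + 1) - 1*(-20)))**2 = (12 + (((4 + 1) - 2) - 1*(-20)))**2 = (12 + ((5 - 2) + 20))**2 = (12 + (3 + 20))**2 = (12 + 23)**2 = 35**2 = 1225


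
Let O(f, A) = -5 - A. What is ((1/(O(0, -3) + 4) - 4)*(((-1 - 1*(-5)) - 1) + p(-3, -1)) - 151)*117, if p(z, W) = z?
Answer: -17667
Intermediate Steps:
((1/(O(0, -3) + 4) - 4)*(((-1 - 1*(-5)) - 1) + p(-3, -1)) - 151)*117 = ((1/((-5 - 1*(-3)) + 4) - 4)*(((-1 - 1*(-5)) - 1) - 3) - 151)*117 = ((1/((-5 + 3) + 4) - 4)*(((-1 + 5) - 1) - 3) - 151)*117 = ((1/(-2 + 4) - 4)*((4 - 1) - 3) - 151)*117 = ((1/2 - 4)*(3 - 3) - 151)*117 = ((½ - 4)*0 - 151)*117 = (-7/2*0 - 151)*117 = (0 - 151)*117 = -151*117 = -17667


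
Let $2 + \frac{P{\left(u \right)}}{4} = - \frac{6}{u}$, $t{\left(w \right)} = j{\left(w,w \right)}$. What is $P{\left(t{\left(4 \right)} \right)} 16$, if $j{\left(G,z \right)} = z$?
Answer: $-224$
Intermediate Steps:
$t{\left(w \right)} = w$
$P{\left(u \right)} = -8 - \frac{24}{u}$ ($P{\left(u \right)} = -8 + 4 \left(- \frac{6}{u}\right) = -8 - \frac{24}{u}$)
$P{\left(t{\left(4 \right)} \right)} 16 = \left(-8 - \frac{24}{4}\right) 16 = \left(-8 - 6\right) 16 = \left(-14\right) 16 = -224$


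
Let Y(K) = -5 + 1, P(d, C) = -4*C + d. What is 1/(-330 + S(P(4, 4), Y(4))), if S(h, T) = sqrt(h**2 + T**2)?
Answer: -33/10874 - sqrt(10)/27185 ≈ -0.0031511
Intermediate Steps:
P(d, C) = d - 4*C
Y(K) = -4
S(h, T) = sqrt(T**2 + h**2)
1/(-330 + S(P(4, 4), Y(4))) = 1/(-330 + sqrt((-4)**2 + (4 - 4*4)**2)) = 1/(-330 + sqrt(16 + (4 - 16)**2)) = 1/(-330 + sqrt(16 + (-12)**2)) = 1/(-330 + sqrt(16 + 144)) = 1/(-330 + sqrt(160)) = 1/(-330 + 4*sqrt(10))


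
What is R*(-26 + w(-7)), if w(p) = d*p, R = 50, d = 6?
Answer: -3400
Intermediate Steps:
w(p) = 6*p
R*(-26 + w(-7)) = 50*(-26 + 6*(-7)) = 50*(-26 - 42) = 50*(-68) = -3400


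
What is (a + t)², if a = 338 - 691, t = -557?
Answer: 828100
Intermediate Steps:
a = -353
(a + t)² = (-353 - 557)² = (-910)² = 828100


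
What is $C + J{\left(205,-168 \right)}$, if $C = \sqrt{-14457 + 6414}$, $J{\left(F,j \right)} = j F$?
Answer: $-34440 + i \sqrt{8043} \approx -34440.0 + 89.683 i$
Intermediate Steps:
$J{\left(F,j \right)} = F j$
$C = i \sqrt{8043}$ ($C = \sqrt{-8043} = i \sqrt{8043} \approx 89.683 i$)
$C + J{\left(205,-168 \right)} = i \sqrt{8043} + 205 \left(-168\right) = i \sqrt{8043} - 34440 = -34440 + i \sqrt{8043}$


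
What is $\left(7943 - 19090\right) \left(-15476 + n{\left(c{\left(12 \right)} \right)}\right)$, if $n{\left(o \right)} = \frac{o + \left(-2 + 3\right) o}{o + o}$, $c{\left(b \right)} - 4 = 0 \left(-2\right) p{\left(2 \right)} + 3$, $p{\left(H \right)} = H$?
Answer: $172499825$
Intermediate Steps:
$c{\left(b \right)} = 7$ ($c{\left(b \right)} = 4 + \left(0 \left(-2\right) 2 + 3\right) = 4 + \left(0 \cdot 2 + 3\right) = 4 + \left(0 + 3\right) = 4 + 3 = 7$)
$n{\left(o \right)} = 1$ ($n{\left(o \right)} = \frac{o + 1 o}{2 o} = \left(o + o\right) \frac{1}{2 o} = 2 o \frac{1}{2 o} = 1$)
$\left(7943 - 19090\right) \left(-15476 + n{\left(c{\left(12 \right)} \right)}\right) = \left(7943 - 19090\right) \left(-15476 + 1\right) = \left(-11147\right) \left(-15475\right) = 172499825$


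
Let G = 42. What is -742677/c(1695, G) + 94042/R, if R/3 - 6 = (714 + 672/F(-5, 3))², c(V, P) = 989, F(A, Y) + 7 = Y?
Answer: -332066025122/442263987 ≈ -750.83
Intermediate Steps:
F(A, Y) = -7 + Y
R = 894366 (R = 18 + 3*(714 + 672/(-7 + 3))² = 18 + 3*(714 + 672/(-4))² = 18 + 3*(714 + 672*(-¼))² = 18 + 3*(714 - 168)² = 18 + 3*546² = 18 + 3*298116 = 18 + 894348 = 894366)
-742677/c(1695, G) + 94042/R = -742677/989 + 94042/894366 = -742677*1/989 + 94042*(1/894366) = -742677/989 + 47021/447183 = -332066025122/442263987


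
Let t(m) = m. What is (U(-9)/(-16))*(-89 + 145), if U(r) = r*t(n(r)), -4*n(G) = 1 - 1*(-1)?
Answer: -63/4 ≈ -15.750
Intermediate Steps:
n(G) = -½ (n(G) = -(1 - 1*(-1))/4 = -(1 + 1)/4 = -¼*2 = -½)
U(r) = -r/2 (U(r) = r*(-½) = -r/2)
(U(-9)/(-16))*(-89 + 145) = (-½*(-9)/(-16))*(-89 + 145) = ((9/2)*(-1/16))*56 = -9/32*56 = -63/4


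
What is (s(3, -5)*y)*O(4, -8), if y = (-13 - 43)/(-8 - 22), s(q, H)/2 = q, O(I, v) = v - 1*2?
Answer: -112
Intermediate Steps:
O(I, v) = -2 + v (O(I, v) = v - 2 = -2 + v)
s(q, H) = 2*q
y = 28/15 (y = -56/(-30) = -56*(-1/30) = 28/15 ≈ 1.8667)
(s(3, -5)*y)*O(4, -8) = ((2*3)*(28/15))*(-2 - 8) = (6*(28/15))*(-10) = (56/5)*(-10) = -112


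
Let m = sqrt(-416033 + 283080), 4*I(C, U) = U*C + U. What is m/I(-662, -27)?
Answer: 4*I*sqrt(132953)/17847 ≈ 0.081723*I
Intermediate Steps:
I(C, U) = U/4 + C*U/4 (I(C, U) = (U*C + U)/4 = (C*U + U)/4 = (U + C*U)/4 = U/4 + C*U/4)
m = I*sqrt(132953) (m = sqrt(-132953) = I*sqrt(132953) ≈ 364.63*I)
m/I(-662, -27) = (I*sqrt(132953))/(((1/4)*(-27)*(1 - 662))) = (I*sqrt(132953))/(((1/4)*(-27)*(-661))) = (I*sqrt(132953))/(17847/4) = (I*sqrt(132953))*(4/17847) = 4*I*sqrt(132953)/17847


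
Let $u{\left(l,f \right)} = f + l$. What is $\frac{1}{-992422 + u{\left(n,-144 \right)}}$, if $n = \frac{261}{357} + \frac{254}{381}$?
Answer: $- \frac{357}{354345563} \approx -1.0075 \cdot 10^{-6}$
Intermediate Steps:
$n = \frac{499}{357}$ ($n = 261 \cdot \frac{1}{357} + 254 \cdot \frac{1}{381} = \frac{87}{119} + \frac{2}{3} = \frac{499}{357} \approx 1.3978$)
$\frac{1}{-992422 + u{\left(n,-144 \right)}} = \frac{1}{-992422 + \left(-144 + \frac{499}{357}\right)} = \frac{1}{-992422 - \frac{50909}{357}} = \frac{1}{- \frac{354345563}{357}} = - \frac{357}{354345563}$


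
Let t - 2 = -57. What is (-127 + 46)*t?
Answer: 4455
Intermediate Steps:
t = -55 (t = 2 - 57 = -55)
(-127 + 46)*t = (-127 + 46)*(-55) = -81*(-55) = 4455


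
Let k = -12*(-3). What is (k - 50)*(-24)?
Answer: 336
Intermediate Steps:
k = 36
(k - 50)*(-24) = (36 - 50)*(-24) = -14*(-24) = 336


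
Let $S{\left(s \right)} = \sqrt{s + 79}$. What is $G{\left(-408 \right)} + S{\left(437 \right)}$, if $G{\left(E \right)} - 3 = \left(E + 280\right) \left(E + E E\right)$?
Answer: $-21255165 + 2 \sqrt{129} \approx -2.1255 \cdot 10^{7}$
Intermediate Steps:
$S{\left(s \right)} = \sqrt{79 + s}$
$G{\left(E \right)} = 3 + \left(280 + E\right) \left(E + E^{2}\right)$ ($G{\left(E \right)} = 3 + \left(E + 280\right) \left(E + E E\right) = 3 + \left(280 + E\right) \left(E + E^{2}\right)$)
$G{\left(-408 \right)} + S{\left(437 \right)} = \left(3 + \left(-408\right)^{3} + 280 \left(-408\right) + 281 \left(-408\right)^{2}\right) + \sqrt{79 + 437} = \left(3 - 67917312 - 114240 + 281 \cdot 166464\right) + \sqrt{516} = \left(3 - 67917312 - 114240 + 46776384\right) + 2 \sqrt{129} = -21255165 + 2 \sqrt{129}$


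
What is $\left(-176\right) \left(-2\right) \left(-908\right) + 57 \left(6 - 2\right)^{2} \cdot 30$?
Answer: $-292256$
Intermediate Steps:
$\left(-176\right) \left(-2\right) \left(-908\right) + 57 \left(6 - 2\right)^{2} \cdot 30 = 352 \left(-908\right) + 57 \cdot 4^{2} \cdot 30 = -319616 + 57 \cdot 16 \cdot 30 = -319616 + 912 \cdot 30 = -319616 + 27360 = -292256$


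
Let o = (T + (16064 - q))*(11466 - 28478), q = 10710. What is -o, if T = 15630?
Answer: 356979808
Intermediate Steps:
o = -356979808 (o = (15630 + (16064 - 1*10710))*(11466 - 28478) = (15630 + (16064 - 10710))*(-17012) = (15630 + 5354)*(-17012) = 20984*(-17012) = -356979808)
-o = -1*(-356979808) = 356979808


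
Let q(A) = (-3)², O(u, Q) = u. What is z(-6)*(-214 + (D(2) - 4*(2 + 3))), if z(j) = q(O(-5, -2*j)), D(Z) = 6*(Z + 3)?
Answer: -1836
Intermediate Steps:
D(Z) = 18 + 6*Z (D(Z) = 6*(3 + Z) = 18 + 6*Z)
q(A) = 9
z(j) = 9
z(-6)*(-214 + (D(2) - 4*(2 + 3))) = 9*(-214 + ((18 + 6*2) - 4*(2 + 3))) = 9*(-214 + ((18 + 12) - 4*5)) = 9*(-214 + (30 - 20)) = 9*(-214 + 10) = 9*(-204) = -1836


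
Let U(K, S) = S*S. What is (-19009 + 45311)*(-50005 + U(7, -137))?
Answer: -821569272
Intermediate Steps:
U(K, S) = S²
(-19009 + 45311)*(-50005 + U(7, -137)) = (-19009 + 45311)*(-50005 + (-137)²) = 26302*(-50005 + 18769) = 26302*(-31236) = -821569272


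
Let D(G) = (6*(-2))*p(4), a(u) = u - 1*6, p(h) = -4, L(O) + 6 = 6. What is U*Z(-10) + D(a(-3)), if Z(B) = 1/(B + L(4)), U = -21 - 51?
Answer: 276/5 ≈ 55.200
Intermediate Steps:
L(O) = 0 (L(O) = -6 + 6 = 0)
U = -72
a(u) = -6 + u (a(u) = u - 6 = -6 + u)
D(G) = 48 (D(G) = (6*(-2))*(-4) = -12*(-4) = 48)
Z(B) = 1/B (Z(B) = 1/(B + 0) = 1/B)
U*Z(-10) + D(a(-3)) = -72/(-10) + 48 = -72*(-1/10) + 48 = 36/5 + 48 = 276/5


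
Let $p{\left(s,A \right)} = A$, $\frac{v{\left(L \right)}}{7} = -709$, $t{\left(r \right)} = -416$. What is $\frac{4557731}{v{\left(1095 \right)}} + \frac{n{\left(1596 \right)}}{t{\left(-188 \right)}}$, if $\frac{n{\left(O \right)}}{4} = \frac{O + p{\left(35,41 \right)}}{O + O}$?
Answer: $- \frac{216146995577}{235365312} \approx -918.35$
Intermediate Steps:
$v{\left(L \right)} = -4963$ ($v{\left(L \right)} = 7 \left(-709\right) = -4963$)
$n{\left(O \right)} = \frac{2 \left(41 + O\right)}{O}$ ($n{\left(O \right)} = 4 \frac{O + 41}{O + O} = 4 \frac{41 + O}{2 O} = \frac{2 \left(41 + O\right)}{O}$)
$\frac{4557731}{v{\left(1095 \right)}} + \frac{n{\left(1596 \right)}}{t{\left(-188 \right)}} = \frac{4557731}{-4963} + \frac{2 + \frac{82}{1596}}{-416} = 4557731 \left(- \frac{1}{4963}\right) + \left(2 + 82 \cdot \frac{1}{1596}\right) \left(- \frac{1}{416}\right) = - \frac{4557731}{4963} + \left(2 + \frac{41}{798}\right) \left(- \frac{1}{416}\right) = - \frac{4557731}{4963} + \frac{1637}{798} \left(- \frac{1}{416}\right) = - \frac{4557731}{4963} - \frac{1637}{331968} = - \frac{216146995577}{235365312}$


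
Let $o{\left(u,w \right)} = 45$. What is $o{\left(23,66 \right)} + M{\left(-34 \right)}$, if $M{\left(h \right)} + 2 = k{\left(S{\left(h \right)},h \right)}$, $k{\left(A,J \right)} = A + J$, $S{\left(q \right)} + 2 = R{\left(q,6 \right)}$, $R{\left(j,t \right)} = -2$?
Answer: $5$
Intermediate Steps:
$S{\left(q \right)} = -4$ ($S{\left(q \right)} = -2 - 2 = -4$)
$M{\left(h \right)} = -6 + h$ ($M{\left(h \right)} = -2 + \left(-4 + h\right) = -6 + h$)
$o{\left(23,66 \right)} + M{\left(-34 \right)} = 45 - 40 = 5$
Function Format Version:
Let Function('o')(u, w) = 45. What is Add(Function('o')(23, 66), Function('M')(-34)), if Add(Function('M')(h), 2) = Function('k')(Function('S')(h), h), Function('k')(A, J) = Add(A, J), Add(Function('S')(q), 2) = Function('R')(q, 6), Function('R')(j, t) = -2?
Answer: 5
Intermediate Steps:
Function('S')(q) = -4 (Function('S')(q) = Add(-2, -2) = -4)
Function('M')(h) = Add(-6, h) (Function('M')(h) = Add(-2, Add(-4, h)) = Add(-6, h))
Add(Function('o')(23, 66), Function('M')(-34)) = Add(45, Add(-6, -34)) = Add(45, -40) = 5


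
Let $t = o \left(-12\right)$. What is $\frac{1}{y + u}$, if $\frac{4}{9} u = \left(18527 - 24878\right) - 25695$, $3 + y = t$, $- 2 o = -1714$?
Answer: $- \frac{2}{164781} \approx -1.2137 \cdot 10^{-5}$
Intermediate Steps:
$o = 857$ ($o = \left(- \frac{1}{2}\right) \left(-1714\right) = 857$)
$t = -10284$ ($t = 857 \left(-12\right) = -10284$)
$y = -10287$ ($y = -3 - 10284 = -10287$)
$u = - \frac{144207}{2}$ ($u = \frac{9 \left(\left(18527 - 24878\right) - 25695\right)}{4} = \frac{9 \left(-6351 - 25695\right)}{4} = \frac{9}{4} \left(-32046\right) = - \frac{144207}{2} \approx -72104.0$)
$\frac{1}{y + u} = \frac{1}{-10287 - \frac{144207}{2}} = \frac{1}{- \frac{164781}{2}} = - \frac{2}{164781}$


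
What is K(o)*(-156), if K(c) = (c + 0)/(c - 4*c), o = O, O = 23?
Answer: 52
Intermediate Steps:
o = 23
K(c) = -⅓ (K(c) = c/((-3*c)) = c*(-1/(3*c)) = -⅓)
K(o)*(-156) = -⅓*(-156) = 52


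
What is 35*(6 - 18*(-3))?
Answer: 2100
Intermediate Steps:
35*(6 - 18*(-3)) = 35*(6 - 3*(-18)) = 35*(6 + 54) = 35*60 = 2100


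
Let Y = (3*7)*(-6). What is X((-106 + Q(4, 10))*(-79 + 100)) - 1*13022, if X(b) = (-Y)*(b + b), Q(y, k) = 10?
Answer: -521054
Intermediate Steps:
Y = -126 (Y = 21*(-6) = -126)
X(b) = 252*b (X(b) = (-1*(-126))*(b + b) = 126*(2*b) = 252*b)
X((-106 + Q(4, 10))*(-79 + 100)) - 1*13022 = 252*((-106 + 10)*(-79 + 100)) - 1*13022 = 252*(-96*21) - 13022 = 252*(-2016) - 13022 = -508032 - 13022 = -521054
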